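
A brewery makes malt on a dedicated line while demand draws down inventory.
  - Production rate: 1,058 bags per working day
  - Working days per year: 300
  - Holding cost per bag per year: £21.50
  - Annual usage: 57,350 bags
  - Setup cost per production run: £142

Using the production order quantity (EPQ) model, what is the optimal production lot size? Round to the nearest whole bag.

962 bags

Daily demand d = 57,350/300 = 191.167; p = 1058; 1 − d/p = 0.81931
EPQ = √(2DS / (H(1 − d/p)))
    = √(2 × 57,350 × 142 / (21.5 × 0.81931)) ≈ 961.57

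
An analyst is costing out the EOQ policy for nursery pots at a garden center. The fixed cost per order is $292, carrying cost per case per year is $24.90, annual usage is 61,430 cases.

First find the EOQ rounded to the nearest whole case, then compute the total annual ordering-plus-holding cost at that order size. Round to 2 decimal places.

$29,887.97

EOQ = √(2DS/H) = √(2 × 61,430 × 292 / 24.9)
    = √(1,440,767.87) ≈ 1,200.32 → Q = 1,200 cases
Annual ordering cost = (D/Q)·S = (61,430/1,200) × 292 = $14,947.97
Annual holding cost  = (Q/2)·H = (1,200/2) × 24.9 = $14,940.00
Total = $14,947.97 + $14,940.00 = $29,887.97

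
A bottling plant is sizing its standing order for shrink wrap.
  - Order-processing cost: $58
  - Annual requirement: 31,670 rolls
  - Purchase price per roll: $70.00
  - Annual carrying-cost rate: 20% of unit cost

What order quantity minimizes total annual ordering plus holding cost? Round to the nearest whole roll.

H = i·C = 0.2 × $70 = $14.0000 per roll-year
Q* = √(2·D·S / H) = √(2·31,670·58 / 14) = √262,408.6 ≈ 512.26

512 rolls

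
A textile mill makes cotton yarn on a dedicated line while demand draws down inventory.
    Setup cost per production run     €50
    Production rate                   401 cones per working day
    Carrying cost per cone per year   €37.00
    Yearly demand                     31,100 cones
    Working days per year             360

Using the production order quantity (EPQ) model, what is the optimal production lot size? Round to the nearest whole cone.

d = 31,100/360 = 86.3889 cones/day;  effective holding cost H(1 − d/p) = 37·(1 − 86.3889/401) = 29.02896
Q* = √(2DS / H_eff) = √(2·31,100·50 / 29.02896) ≈ 327.31

327 cones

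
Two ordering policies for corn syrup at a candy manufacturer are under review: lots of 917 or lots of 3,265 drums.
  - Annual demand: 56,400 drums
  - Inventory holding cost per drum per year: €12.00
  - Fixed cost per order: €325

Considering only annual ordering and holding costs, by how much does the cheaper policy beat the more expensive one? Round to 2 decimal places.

€287.01

Annual cost at Q: ordering D·S/Q plus holding Q·H/2.
TC(917) = (56,400/917)×325 + (917/2)×12 = €25,491.09
TC(3,265) = (56,400/3,265)×325 + (3,265/2)×12 = €25,204.09
Cheaper: Q = 3,265.  Difference = €287.01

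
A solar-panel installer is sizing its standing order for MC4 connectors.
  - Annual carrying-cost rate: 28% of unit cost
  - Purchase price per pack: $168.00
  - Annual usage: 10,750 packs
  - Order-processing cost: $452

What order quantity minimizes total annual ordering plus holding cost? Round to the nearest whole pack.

455 packs

H = i·C = 0.28 × $168 = $47.0400 per pack-year
Q* = √(2·D·S / H) = √(2·10,750·452 / 47.04) = √206,590.1 ≈ 454.52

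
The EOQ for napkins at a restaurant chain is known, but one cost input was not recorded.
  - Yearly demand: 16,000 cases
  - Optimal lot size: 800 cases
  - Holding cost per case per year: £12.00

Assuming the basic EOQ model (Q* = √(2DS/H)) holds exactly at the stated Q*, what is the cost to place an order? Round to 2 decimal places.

Since Q* = (2DS/H)^½, squaring gives Q*²·H = 2DS.
S = Q²H / (2D) = 800² × 12 / (2 × 16,000) = 240.0000

£240.00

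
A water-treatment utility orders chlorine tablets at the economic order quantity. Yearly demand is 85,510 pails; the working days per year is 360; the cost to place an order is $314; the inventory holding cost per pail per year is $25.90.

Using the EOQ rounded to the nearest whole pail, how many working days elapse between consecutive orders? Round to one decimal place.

Q* = √(2·D·S / H) = √(2·85,510·314 / 25.9) = √2,073,369.9 ≈ 1,439.92 → Q = 1,440 pails
Days between orders = 360 / (D/Q) = 360 / 59.382 ≈ 6.062

6.1 days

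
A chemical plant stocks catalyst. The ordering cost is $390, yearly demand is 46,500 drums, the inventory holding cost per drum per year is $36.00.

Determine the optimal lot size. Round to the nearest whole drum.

EOQ = √(2DS/H) = √(2 × 46,500 × 390 / 36)
    = √(1,007,500.00) ≈ 1,003.74

1,004 drums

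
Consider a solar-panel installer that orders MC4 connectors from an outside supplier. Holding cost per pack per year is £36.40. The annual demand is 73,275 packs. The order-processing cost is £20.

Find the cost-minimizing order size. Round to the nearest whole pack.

EOQ = √(2DS/H) = √(2 × 73,275 × 20 / 36.4)
    = √(80,521.98) ≈ 283.76

284 packs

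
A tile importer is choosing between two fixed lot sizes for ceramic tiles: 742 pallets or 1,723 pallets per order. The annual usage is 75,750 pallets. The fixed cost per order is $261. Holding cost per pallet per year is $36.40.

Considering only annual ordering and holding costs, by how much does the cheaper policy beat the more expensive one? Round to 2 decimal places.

Annual cost at Q: ordering D·S/Q plus holding Q·H/2.
TC(742) = (75,750/742)×261 + (742/2)×36.4 = $40,149.62
TC(1,723) = (75,750/1,723)×261 + (1,723/2)×36.4 = $42,833.21
|ΔTC| = |$40,149.62 − $42,833.21| = $2,683.59

$2,683.59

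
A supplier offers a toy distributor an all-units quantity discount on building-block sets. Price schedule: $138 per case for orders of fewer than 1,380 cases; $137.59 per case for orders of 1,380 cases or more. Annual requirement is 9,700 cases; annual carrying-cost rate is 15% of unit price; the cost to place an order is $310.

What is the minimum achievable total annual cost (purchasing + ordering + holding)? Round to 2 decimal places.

$1,349,757.50

H₁ = 15%×$138 = $20.7000;  H₂ = 15%×$137.59 = $20.6385
EOQ₁ = √(2×9,700×310/20.7000) = 539.01  (< 1,380, feasible at tier 1)
EOQ₂ = √(2×9,700×310/20.6385) = 539.81  (< 1,380 → use Q = 1,380 at tier-2 price)
TC(tier 1 (EOQ₁), Q≈539.0) = $1,349,757.50
TC(tier 2, Q≈1,380.0) = $1,351,042.55
Minimum at tier 1 (EOQ₁): $1,349,757.50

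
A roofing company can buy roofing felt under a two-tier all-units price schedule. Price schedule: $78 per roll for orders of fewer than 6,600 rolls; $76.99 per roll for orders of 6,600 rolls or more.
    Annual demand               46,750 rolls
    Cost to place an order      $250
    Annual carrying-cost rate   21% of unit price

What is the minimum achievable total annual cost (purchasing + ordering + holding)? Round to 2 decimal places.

$3,654,407.40

H₁ = 21%×$78 = $16.3800;  H₂ = 21%×$76.99 = $16.1679
EOQ₁ = √(2×46,750×250/16.3800) = 1,194.59  (< 6,600, feasible at tier 1)
EOQ₂ = √(2×46,750×250/16.1679) = 1,202.40  (< 6,600 → use Q = 6,600 at tier-2 price)
TC(tier 1 (EOQ₁), Q≈1,194.6) = $3,666,067.38
TC(tier 2, Q≈6,600.0) = $3,654,407.40
Minimum at tier 2: $3,654,407.40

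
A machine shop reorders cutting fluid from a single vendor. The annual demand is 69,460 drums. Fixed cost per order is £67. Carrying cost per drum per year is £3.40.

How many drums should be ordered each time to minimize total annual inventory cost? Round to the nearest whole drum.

2DS/H = 2·69,460·67/3.4 = 2,737,541.18
EOQ = √2,737,541.18 ≈ 1,654.55

1,655 drums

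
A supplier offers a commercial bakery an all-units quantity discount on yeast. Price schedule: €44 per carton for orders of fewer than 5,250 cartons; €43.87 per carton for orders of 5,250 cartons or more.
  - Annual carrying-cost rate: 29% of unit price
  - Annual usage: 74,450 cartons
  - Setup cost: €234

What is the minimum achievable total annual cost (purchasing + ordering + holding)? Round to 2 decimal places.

H₁ = 29%×€44 = €12.7600;  H₂ = 29%×€43.87 = €12.7223
EOQ₁ = √(2×74,450×234/12.7600) = 1,652.46  (< 5,250, feasible at tier 1)
EOQ₂ = √(2×74,450×234/12.7223) = 1,654.90  (< 5,250 → use Q = 5,250 at tier-2 price)
TC(tier 1 (EOQ₁), Q≈1,652.5) = €3,296,885.34
TC(tier 2, Q≈5,250.0) = €3,302,835.88
Minimum at tier 1 (EOQ₁): €3,296,885.34

€3,296,885.34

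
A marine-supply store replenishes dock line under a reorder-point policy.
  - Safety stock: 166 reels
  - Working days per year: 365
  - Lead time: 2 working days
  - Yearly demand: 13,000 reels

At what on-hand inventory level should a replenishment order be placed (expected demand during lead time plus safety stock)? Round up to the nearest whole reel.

238 reels

Daily demand d = 13,000 / 365 = 35.616 reels/day
Demand during lead time = 35.616 × 2 = 71.23
Reorder point = 71.23 + 166 = 237.23 → round up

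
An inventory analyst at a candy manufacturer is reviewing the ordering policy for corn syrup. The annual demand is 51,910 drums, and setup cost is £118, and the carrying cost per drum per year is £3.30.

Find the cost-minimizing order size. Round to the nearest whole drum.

EOQ = √(2DS/H) = √(2 × 51,910 × 118 / 3.3)
    = √(3,712,351.52) ≈ 1,926.75

1,927 drums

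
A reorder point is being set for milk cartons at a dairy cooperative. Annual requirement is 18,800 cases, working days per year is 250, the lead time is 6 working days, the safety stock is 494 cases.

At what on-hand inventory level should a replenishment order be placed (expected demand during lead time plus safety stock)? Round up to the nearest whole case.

946 cases

Daily demand d = 18,800 / 250 = 75.200 cases/day
Demand during lead time = 75.200 × 6 = 451.20
Reorder point = 451.20 + 494 = 945.20 → round up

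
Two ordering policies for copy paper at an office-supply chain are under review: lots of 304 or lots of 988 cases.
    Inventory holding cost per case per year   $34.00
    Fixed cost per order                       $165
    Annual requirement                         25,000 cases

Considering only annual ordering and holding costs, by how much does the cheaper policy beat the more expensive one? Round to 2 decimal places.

For each Q, cost = (D/Q)·S + (Q/2)·H.
TC(304) = (25,000/304)×165 + (304/2)×34 = $18,737.08
TC(988) = (25,000/988)×165 + (988/2)×34 = $20,971.10
Lots of 304 are cheaper by $2,234.02.

$2,234.02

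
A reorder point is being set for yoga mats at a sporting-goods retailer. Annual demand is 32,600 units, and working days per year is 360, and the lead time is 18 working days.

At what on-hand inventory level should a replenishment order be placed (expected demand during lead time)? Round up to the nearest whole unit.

Daily demand d = 32,600 / 360 = 90.556 units/day
Demand during lead time = 90.556 × 18 = 1,630.00
Reorder point = 1,630.00 → round up

1,630 units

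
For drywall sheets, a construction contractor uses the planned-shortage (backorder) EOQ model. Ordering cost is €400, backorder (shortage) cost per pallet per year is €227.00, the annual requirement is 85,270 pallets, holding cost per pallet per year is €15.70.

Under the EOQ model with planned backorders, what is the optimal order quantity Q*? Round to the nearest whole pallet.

Basic EOQ = √(2·85,270·400/15.7) = 2,084.459
Backorder adjustment √((H+b)/b) = √((15.7+227)/227) = 1.0340
Q* = 2,084.459 × 1.0340 ≈ 2,155.34

2,155 pallets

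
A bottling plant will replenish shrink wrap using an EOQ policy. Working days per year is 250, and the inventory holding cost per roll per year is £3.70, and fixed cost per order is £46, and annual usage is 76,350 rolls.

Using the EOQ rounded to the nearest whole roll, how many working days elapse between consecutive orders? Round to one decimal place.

4.5 days

Optimal lot size Q* = (2 × 76,350 × £46 / £3.7)^½ ≈ 1,377.84 → Q = 1,378 rolls
Cycle time = (working days × Q)/D = (250 × 1,378) / 76,350 = 4.512 days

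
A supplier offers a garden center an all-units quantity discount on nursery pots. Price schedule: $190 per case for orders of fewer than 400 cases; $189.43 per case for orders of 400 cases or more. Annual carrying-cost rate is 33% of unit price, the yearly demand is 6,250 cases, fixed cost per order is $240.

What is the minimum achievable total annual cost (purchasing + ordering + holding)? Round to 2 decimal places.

H₁ = 33%×$190 = $62.7000;  H₂ = 33%×$189.43 = $62.5119
EOQ₁ = √(2×6,250×240/62.7000) = 218.74  (< 400, feasible at tier 1)
EOQ₂ = √(2×6,250×240/62.5119) = 219.07  (< 400 → use Q = 400 at tier-2 price)
TC(tier 1 (EOQ₁), Q≈218.7) = $1,201,214.96
TC(tier 2, Q≈400.0) = $1,200,189.88
Minimum at tier 2: $1,200,189.88

$1,200,189.88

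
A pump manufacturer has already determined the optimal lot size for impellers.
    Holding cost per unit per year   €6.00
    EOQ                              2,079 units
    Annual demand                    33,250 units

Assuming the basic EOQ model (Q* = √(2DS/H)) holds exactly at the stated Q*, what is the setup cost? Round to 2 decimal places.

EOQ relation: Q² = 2DS/H, so rearrange for the unknown.
S = Q²H / (2D) = 2,079² × 6 / (2 × 33,250) = 389.9766

€389.98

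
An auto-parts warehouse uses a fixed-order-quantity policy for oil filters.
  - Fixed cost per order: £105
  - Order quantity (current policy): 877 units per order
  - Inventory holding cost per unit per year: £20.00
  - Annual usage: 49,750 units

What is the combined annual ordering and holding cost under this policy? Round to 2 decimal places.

Ordering: D/Q × S = 49,750/877 × £105 = £5,956.39
Holding:  Q/2 × H = 877/2 × £20 = £8,770.00
Total = £5,956.39 + £8,770.00 = £14,726.39

£14,726.39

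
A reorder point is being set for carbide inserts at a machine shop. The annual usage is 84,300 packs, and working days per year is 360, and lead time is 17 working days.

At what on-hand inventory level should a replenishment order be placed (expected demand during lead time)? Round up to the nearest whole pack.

3,981 packs

Daily demand d = 84,300 / 360 = 234.167 packs/day
Demand during lead time = 234.167 × 17 = 3,980.83
Reorder point = 3,980.83 → round up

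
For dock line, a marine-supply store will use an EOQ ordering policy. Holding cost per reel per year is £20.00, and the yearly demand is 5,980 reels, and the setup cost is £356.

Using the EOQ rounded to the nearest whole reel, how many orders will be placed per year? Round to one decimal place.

13.0 orders per year

2DS/H = 2·5,980·356/20 = 212,888.00
EOQ = √212,888.00 ≈ 461.40 → Q = 461
N = D/Q = 5,980/461 ≈ 12.972 orders/yr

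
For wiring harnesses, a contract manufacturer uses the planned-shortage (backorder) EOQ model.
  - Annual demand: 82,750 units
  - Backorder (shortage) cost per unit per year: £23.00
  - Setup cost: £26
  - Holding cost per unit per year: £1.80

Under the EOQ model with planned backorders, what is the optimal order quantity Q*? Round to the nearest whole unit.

1,606 units

Basic EOQ = √(2·82,750·26/1.8) = 1,546.142
Backorder adjustment √((H+b)/b) = √((1.8+23)/23) = 1.0384
Q* = 1,546.142 × 1.0384 ≈ 1,605.50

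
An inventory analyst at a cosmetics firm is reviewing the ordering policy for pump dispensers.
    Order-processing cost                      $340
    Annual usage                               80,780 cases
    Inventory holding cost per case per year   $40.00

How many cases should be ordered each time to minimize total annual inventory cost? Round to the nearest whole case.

Optimal lot size Q* = (2 × 80,780 × $340 / $40)^½ ≈ 1,171.86

1,172 cases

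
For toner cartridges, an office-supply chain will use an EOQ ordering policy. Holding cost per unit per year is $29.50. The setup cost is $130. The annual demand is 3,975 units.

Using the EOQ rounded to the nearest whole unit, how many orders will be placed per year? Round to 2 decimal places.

2DS/H = 2·3,975·130/29.5 = 35,033.90
EOQ = √35,033.90 ≈ 187.17 → Q = 187
N = D/Q = 3,975/187 ≈ 21.257 orders/yr

21.26 orders per year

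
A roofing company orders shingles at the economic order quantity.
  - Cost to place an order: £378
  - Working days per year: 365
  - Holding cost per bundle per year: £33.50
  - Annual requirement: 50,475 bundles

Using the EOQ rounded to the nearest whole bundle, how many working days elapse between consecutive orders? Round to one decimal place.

2DS/H = 2·50,475·378/33.5 = 1,139,077.61
EOQ = √1,139,077.61 ≈ 1,067.28 → Q = 1,067 bundles
Days between orders = 365 / (D/Q) = 365 / 47.306 ≈ 7.716

7.7 days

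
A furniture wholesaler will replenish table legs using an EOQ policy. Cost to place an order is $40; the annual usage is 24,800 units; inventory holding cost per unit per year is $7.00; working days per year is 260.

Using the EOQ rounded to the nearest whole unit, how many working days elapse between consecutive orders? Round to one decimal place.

5.6 days

EOQ = √(2DS/H) = √(2 × 24,800 × 40 / 7)
    = √(283,428.57) ≈ 532.38 → Q = 532 units
T = Q/D × 260 days = 532/24,800 × 260 = 5.577 days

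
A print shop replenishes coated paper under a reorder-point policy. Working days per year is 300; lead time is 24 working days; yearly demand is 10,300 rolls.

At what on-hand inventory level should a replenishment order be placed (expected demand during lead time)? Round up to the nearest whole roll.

824 rolls

Daily demand d = 10,300 / 300 = 34.333 rolls/day
Demand during lead time = 34.333 × 24 = 824.00
Reorder point = 824.00 → round up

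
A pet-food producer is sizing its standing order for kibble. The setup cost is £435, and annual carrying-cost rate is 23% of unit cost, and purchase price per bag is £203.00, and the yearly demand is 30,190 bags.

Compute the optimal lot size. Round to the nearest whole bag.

Carrying cost H = £203 × 23% = £46.6900/bag/yr
Optimal lot size Q* = (2 × 30,190 × £435 / £46.69)^½ ≈ 750.03

750 bags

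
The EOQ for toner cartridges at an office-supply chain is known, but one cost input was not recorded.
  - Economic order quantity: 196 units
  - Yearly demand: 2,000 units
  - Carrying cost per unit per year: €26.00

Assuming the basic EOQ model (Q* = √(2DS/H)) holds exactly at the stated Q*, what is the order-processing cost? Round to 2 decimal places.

€249.70

From Q* = √(2DS/H) ⇒ Q*² = 2DS/H.
S = Q²H / (2D) = 196² × 26 / (2 × 2,000) = 249.7040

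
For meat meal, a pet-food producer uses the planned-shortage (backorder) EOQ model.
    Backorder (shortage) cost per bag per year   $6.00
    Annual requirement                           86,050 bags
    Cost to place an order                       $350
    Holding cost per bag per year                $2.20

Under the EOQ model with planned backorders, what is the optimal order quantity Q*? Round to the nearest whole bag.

6,117 bags

Q* = √(2DS/H) · √((H + b)/b)
   = √(2 × 86,050 × 350 / 2.2) · √((2.2 + 6) / 6)
   = 5,232.547 × 1.1690 ≈ 6,117.08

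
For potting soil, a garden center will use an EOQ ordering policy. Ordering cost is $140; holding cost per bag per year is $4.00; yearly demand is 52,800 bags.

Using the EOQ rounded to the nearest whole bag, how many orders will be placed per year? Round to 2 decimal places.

27.47 orders per year

Q* = √(2·D·S / H) = √(2·52,800·140 / 4) = √3,696,000.0 ≈ 1,922.50 → Q = 1,922
Orders per year = D/Q = 52,800 / 1,922 = 27.471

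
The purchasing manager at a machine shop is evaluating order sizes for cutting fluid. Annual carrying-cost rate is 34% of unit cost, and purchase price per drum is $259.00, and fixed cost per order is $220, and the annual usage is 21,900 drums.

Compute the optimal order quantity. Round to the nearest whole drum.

331 drums

Holding cost per drum per year: H = 34% × $259 = $88.0600
EOQ = √(2DS/H) = √(2 × 21,900 × 220 / 88.06)
    = √(109,425.39) ≈ 330.80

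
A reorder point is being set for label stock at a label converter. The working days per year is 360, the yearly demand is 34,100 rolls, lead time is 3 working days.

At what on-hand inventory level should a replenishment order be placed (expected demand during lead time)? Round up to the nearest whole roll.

285 rolls

Daily demand d = 34,100 / 360 = 94.722 rolls/day
Demand during lead time = 94.722 × 3 = 284.17
Reorder point = 284.17 → round up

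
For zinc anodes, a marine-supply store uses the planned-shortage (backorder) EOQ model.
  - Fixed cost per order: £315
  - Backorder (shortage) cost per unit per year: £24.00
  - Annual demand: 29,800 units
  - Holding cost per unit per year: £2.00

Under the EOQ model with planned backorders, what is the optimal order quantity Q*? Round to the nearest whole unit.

3,189 units

Basic EOQ = √(2·29,800·315/2) = 3,063.821
Backorder adjustment √((H+b)/b) = √((2+24)/24) = 1.0408
Q* = 3,063.821 × 1.0408 ≈ 3,188.93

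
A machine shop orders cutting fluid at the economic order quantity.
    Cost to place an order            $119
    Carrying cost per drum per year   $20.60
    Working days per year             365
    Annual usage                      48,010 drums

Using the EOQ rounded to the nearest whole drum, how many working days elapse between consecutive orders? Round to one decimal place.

EOQ = √(2DS/H) = √(2 × 48,010 × 119 / 20.6)
    = √(554,678.64) ≈ 744.77 → Q = 745 drums
T = Q/D × 365 days = 745/48,010 × 365 = 5.664 days

5.7 days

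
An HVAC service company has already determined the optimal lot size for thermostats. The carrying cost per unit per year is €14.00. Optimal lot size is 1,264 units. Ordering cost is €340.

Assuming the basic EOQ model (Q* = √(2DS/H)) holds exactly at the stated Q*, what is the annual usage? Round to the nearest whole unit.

EOQ relation: Q² = 2DS/H, so rearrange for the unknown.
D = Q²H / (2S) = 1,264² × 14 / (2 × 340) = 32,893.74

32,894 units per year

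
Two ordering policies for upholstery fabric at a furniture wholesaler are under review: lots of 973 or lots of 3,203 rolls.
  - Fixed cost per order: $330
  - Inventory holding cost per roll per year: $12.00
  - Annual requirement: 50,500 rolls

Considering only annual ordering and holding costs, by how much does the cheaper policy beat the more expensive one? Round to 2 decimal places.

$1,455.49

For each Q, cost = (D/Q)·S + (Q/2)·H.
TC(973) = (50,500/973)×330 + (973/2)×12 = $22,965.44
TC(3,203) = (50,500/3,203)×330 + (3,203/2)×12 = $24,420.93
|ΔTC| = |$22,965.44 − $24,420.93| = $1,455.49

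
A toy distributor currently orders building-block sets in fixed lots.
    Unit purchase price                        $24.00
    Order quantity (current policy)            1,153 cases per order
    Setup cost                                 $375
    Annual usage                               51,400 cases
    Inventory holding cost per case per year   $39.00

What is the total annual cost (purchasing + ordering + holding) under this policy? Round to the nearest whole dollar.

$1,272,801

Ordering: D/Q × S = 51,400/1,153 × $375 = $16,717.26
Holding:  Q/2 × H = 1,153/2 × $39 = $22,483.50
Purchase cost = D·C = 51,400 × 24 = $1,233,600.00
Total = $16,717.26 + $22,483.50 + $1,233,600.00 = $1,272,800.76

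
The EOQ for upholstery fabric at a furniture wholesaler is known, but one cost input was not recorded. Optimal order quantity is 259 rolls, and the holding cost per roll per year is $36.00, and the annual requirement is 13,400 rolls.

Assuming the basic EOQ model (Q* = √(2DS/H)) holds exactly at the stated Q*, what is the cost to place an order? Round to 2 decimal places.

From Q* = √(2DS/H) ⇒ Q*² = 2DS/H.
S = Q²H / (2D) = 259² × 36 / (2 × 13,400) = 90.1088

$90.11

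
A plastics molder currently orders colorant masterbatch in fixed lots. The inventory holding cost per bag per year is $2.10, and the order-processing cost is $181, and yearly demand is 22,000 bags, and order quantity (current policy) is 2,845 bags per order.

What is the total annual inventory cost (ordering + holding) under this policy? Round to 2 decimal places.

$4,386.90

Orders/yr = 22,000/2,845 = 7.733; ordering cost = 7.733 × $181 = $1,399.65
Average inventory = 2,845/2 = 1422.5; holding cost = 1422.5 × $2.1 = $2,987.25
Total = $1,399.65 + $2,987.25 = $4,386.90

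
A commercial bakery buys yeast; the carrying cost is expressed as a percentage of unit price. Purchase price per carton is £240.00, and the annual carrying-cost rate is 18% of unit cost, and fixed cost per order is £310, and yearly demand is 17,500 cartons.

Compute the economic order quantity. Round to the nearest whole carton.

501 cartons

H = i·C = 0.18 × £240 = £43.2000 per carton-year
EOQ = √(2DS/H) = √(2 × 17,500 × 310 / 43.2)
    = √(251,157.41) ≈ 501.16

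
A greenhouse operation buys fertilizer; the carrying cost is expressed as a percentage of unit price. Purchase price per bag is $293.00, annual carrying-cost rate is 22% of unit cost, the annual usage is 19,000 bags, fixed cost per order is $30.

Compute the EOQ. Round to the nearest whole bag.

Holding cost per bag per year: H = 22% × $293 = $64.4600
EOQ = √(2DS/H) = √(2 × 19,000 × 30 / 64.46)
    = √(17,685.39) ≈ 132.99

133 bags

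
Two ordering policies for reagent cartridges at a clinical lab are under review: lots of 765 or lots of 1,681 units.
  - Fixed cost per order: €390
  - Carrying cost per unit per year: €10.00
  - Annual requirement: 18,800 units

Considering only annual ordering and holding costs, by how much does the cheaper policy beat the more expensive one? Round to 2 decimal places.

€642.62

TC(Q) = (D/Q)S + (Q/2)H
TC(765) = (18,800/765)×390 + (765/2)×10 = €13,409.31
TC(1,681) = (18,800/1,681)×390 + (1,681/2)×10 = €12,766.69
Cheaper: Q = 1,681.  Difference = €642.62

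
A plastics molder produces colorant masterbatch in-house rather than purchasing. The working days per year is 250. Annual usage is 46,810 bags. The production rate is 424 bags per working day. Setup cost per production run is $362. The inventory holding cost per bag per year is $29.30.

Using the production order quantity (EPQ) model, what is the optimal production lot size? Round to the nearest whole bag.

d = 46,810/250 = 187.2400 bags/day;  effective holding cost H(1 − d/p) = 29.3·(1 − 187.2400/424) = 16.36101
Q* = √(2DS / H_eff) = √(2·46,810·362 / 16.36101) ≈ 1,439.24

1,439 bags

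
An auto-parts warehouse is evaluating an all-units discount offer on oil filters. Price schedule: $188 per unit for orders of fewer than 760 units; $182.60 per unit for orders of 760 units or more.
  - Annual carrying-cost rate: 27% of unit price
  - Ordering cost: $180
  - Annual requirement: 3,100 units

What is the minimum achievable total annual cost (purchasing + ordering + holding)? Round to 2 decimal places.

H₁ = 27%×$188 = $50.7600;  H₂ = 27%×$182.60 = $49.3020
EOQ₁ = √(2×3,100×180/50.7600) = 148.28  (< 760, feasible at tier 1)
EOQ₂ = √(2×3,100×180/49.3020) = 150.45  (< 760 → use Q = 760 at tier-2 price)
TC(tier 1 (EOQ₁), Q≈148.3) = $590,326.50
TC(tier 2, Q≈760.0) = $585,528.97
Minimum at tier 2: $585,528.97

$585,528.97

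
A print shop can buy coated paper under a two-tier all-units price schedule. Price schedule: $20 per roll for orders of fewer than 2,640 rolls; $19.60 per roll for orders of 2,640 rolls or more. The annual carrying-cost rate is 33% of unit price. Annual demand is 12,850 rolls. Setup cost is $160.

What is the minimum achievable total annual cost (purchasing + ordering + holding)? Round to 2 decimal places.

$261,176.55

H₁ = 33%×$20 = $6.6000;  H₂ = 33%×$19.60 = $6.4680
EOQ₁ = √(2×12,850×160/6.6000) = 789.32  (< 2,640, feasible at tier 1)
EOQ₂ = √(2×12,850×160/6.4680) = 797.34  (< 2,640 → use Q = 2,640 at tier-2 price)
TC(tier 1 (EOQ₁), Q≈789.3) = $262,209.53
TC(tier 2, Q≈2,640.0) = $261,176.55
Minimum at tier 2: $261,176.55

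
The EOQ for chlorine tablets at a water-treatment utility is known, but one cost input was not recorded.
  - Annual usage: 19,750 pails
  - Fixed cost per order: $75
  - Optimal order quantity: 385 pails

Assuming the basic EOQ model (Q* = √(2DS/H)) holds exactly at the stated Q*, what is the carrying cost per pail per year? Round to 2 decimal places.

$19.99

Since Q* = (2DS/H)^½, squaring gives Q*²·H = 2DS.
H = 2DS / Q² = 2 × 19,750 × 75 / 385² = 19.9865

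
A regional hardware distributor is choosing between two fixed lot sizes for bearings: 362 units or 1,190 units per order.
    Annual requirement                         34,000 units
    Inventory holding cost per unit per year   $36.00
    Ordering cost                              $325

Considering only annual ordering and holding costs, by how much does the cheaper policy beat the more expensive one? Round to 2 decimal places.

For each Q, cost = (D/Q)·S + (Q/2)·H.
TC(362) = (34,000/362)×325 + (362/2)×36 = $37,040.86
TC(1,190) = (34,000/1,190)×325 + (1,190/2)×36 = $30,705.71
Cheaper: Q = 1,190.  Difference = $6,335.15

$6,335.15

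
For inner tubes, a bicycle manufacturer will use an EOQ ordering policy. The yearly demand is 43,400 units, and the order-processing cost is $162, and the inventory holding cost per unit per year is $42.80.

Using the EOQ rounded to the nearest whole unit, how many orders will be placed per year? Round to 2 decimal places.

Optimal lot size Q* = (2 × 43,400 × $162 / $42.8)^½ ≈ 573.19 → Q = 573
Orders per year = D/Q = 43,400 / 573 = 75.742

75.74 orders per year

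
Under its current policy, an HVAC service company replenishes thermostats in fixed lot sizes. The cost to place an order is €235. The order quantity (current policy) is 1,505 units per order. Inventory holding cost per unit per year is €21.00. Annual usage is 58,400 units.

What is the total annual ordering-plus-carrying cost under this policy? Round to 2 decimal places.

Annual ordering cost = (D/Q)·S = (58,400/1,505) × 235 = €9,118.94
Annual holding cost  = (Q/2)·H = (1,505/2) × 21 = €15,802.50
Total = €9,118.94 + €15,802.50 = €24,921.44

€24,921.44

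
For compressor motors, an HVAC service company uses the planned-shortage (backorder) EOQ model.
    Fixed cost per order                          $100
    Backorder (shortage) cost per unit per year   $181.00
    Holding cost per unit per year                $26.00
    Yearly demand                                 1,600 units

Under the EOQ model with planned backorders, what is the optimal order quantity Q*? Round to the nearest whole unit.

119 units

Basic EOQ = √(2·1,600·100/26) = 110.940
Backorder adjustment √((H+b)/b) = √((26+181)/181) = 1.0694
Q* = 110.940 × 1.0694 ≈ 118.64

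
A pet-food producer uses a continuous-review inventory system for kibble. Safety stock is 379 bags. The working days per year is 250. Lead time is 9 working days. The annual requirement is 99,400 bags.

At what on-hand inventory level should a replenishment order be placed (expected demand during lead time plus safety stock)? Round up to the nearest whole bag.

Daily demand d = 99,400 / 250 = 397.600 bags/day
Demand during lead time = 397.600 × 9 = 3,578.40
Reorder point = 3,578.40 + 379 = 3,957.40 → round up

3,958 bags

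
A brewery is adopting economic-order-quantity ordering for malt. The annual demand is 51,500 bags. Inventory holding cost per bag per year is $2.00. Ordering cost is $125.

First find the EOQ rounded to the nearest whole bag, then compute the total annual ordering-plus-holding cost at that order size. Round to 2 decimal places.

EOQ = √(2DS/H) = √(2 × 51,500 × 125 / 2)
    = √(6,437,500.00) ≈ 2,537.22 → Q = 2,537 bags
Ordering: D/Q × S = 51,500/2,537 × $125 = $2,537.45
Holding:  Q/2 × H = 2,537/2 × $2 = $2,537.00
Total = $2,537.45 + $2,537.00 = $5,074.45

$5,074.45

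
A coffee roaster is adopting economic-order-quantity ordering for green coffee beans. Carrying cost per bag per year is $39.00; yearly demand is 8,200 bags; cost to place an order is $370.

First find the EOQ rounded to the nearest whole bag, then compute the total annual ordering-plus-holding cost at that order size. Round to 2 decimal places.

EOQ = √(2DS/H) = √(2 × 8,200 × 370 / 39)
    = √(155,589.74) ≈ 394.45 → Q = 394 bags
Annual ordering cost = (D/Q)·S = (8,200/394) × 370 = $7,700.51
Annual holding cost  = (Q/2)·H = (394/2) × 39 = $7,683.00
Total = $7,700.51 + $7,683.00 = $15,383.51

$15,383.51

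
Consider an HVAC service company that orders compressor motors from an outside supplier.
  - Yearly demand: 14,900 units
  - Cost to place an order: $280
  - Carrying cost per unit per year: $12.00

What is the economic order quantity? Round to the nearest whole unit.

834 units

2DS/H = 2·14,900·280/12 = 695,333.33
EOQ = √695,333.33 ≈ 833.87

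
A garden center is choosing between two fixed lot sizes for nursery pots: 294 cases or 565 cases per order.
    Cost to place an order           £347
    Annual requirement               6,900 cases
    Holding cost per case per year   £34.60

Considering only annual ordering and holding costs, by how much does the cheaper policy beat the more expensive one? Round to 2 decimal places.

£782.12

For each Q, cost = (D/Q)·S + (Q/2)·H.
TC(294) = (6,900/294)×347 + (294/2)×34.6 = £13,230.08
TC(565) = (6,900/565)×347 + (565/2)×34.6 = £14,012.20
Lots of 294 are cheaper by £782.12.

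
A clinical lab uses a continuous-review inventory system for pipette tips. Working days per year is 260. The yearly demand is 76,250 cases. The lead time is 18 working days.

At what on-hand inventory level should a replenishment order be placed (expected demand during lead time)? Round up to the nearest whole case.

5,279 cases

Daily demand d = 76,250 / 260 = 293.269 cases/day
Demand during lead time = 293.269 × 18 = 5,278.85
Reorder point = 5,278.85 → round up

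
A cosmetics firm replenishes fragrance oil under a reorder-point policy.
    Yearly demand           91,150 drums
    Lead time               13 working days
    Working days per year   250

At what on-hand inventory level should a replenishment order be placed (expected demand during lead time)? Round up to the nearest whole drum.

4,740 drums

Daily demand d = 91,150 / 250 = 364.600 drums/day
Demand during lead time = 364.600 × 13 = 4,739.80
Reorder point = 4,739.80 → round up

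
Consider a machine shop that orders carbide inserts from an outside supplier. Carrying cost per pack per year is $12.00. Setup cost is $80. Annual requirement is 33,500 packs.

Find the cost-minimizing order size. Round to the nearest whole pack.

668 packs

Q* = √(2·D·S / H) = √(2·33,500·80 / 12) = √446,666.7 ≈ 668.33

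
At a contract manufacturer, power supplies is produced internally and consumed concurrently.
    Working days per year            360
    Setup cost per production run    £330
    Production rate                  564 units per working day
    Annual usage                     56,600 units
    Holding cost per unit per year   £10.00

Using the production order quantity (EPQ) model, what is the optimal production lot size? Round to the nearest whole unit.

Daily demand d = 56,600/360 = 157.222; p = 564; 1 − d/p = 0.72124
EPQ = √(2DS / (H(1 − d/p)))
    = √(2 × 56,600 × 330 / (10 × 0.72124)) ≈ 2,275.84

2,276 units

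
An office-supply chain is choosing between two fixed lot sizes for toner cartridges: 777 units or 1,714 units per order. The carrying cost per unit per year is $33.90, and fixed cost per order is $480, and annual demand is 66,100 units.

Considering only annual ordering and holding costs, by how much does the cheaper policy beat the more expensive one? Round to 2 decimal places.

For each Q, cost = (D/Q)·S + (Q/2)·H.
TC(777) = (66,100/777)×480 + (777/2)×33.9 = $54,004.13
TC(1,714) = (66,100/1,714)×480 + (1,714/2)×33.9 = $47,563.39
Cheaper: Q = 1,714.  Difference = $6,440.74

$6,440.74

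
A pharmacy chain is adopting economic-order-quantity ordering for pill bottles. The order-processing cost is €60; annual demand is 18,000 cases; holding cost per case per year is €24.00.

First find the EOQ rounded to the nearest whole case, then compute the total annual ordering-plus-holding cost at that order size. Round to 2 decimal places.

€7,200.00

2DS/H = 2·18,000·60/24 = 90,000.00
EOQ = √90,000.00 ≈ 300.00 → Q = 300 cases
Orders/yr = 18,000/300 = 60.000; ordering cost = 60.000 × €60 = €3,600.00
Average inventory = 300/2 = 150; holding cost = 150 × €24 = €3,600.00
Total = €3,600.00 + €3,600.00 = €7,200.00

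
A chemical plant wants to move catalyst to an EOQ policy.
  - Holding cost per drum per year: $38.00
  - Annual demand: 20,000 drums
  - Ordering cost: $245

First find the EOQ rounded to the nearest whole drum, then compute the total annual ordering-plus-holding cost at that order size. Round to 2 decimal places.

$19,297.67

EOQ = √(2DS/H) = √(2 × 20,000 × 245 / 38)
    = √(257,894.74) ≈ 507.83 → Q = 508 drums
Annual ordering cost = (D/Q)·S = (20,000/508) × 245 = $9,645.67
Annual holding cost  = (Q/2)·H = (508/2) × 38 = $9,652.00
Total = $9,645.67 + $9,652.00 = $19,297.67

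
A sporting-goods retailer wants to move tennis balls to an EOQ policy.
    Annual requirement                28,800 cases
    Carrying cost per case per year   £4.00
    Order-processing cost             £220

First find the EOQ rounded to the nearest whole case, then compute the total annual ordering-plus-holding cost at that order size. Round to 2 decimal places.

EOQ = √(2DS/H) = √(2 × 28,800 × 220 / 4)
    = √(3,168,000.00) ≈ 1,779.89 → Q = 1,780 cases
Orders/yr = 28,800/1,780 = 16.180; ordering cost = 16.180 × £220 = £3,559.55
Average inventory = 1,780/2 = 890; holding cost = 890 × £4 = £3,560.00
Total = £3,559.55 + £3,560.00 = £7,119.55

£7,119.55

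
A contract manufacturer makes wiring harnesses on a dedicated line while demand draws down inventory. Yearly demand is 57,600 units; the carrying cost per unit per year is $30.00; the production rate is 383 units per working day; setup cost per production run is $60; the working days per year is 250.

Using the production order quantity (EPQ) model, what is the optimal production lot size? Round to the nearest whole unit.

d = 57,600/250 = 230.4000 units/day;  effective holding cost H(1 − d/p) = 30·(1 − 230.4000/383) = 11.95300
Q* = √(2DS / H_eff) = √(2·57,600·60 / 11.95300) ≈ 760.44

760 units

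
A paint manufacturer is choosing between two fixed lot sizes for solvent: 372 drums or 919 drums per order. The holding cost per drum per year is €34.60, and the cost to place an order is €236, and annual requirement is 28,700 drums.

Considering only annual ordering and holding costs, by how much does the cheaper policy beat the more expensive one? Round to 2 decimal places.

€1,374.24

TC(Q) = (D/Q)S + (Q/2)H
TC(372) = (28,700/372)×236 + (372/2)×34.6 = €24,643.13
TC(919) = (28,700/919)×236 + (919/2)×34.6 = €23,268.88
|ΔTC| = |€24,643.13 − €23,268.88| = €1,374.24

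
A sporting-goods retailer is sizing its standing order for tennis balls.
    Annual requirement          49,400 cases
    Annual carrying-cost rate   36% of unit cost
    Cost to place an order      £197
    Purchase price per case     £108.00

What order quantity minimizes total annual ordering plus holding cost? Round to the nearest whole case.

708 cases

Carrying cost H = £108 × 36% = £38.8800/case/yr
Optimal lot size Q* = (2 × 49,400 × £197 / £38.88)^½ ≈ 707.54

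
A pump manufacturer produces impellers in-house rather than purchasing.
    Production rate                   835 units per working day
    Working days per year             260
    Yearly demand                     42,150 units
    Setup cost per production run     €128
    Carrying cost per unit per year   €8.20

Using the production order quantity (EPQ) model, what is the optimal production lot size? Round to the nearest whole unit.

d = 42,150/260 = 162.1154 units/day;  effective holding cost H(1 − d/p) = 8.2·(1 − 162.1154/835) = 6.60797
Q* = √(2DS / H_eff) = √(2·42,150·128 / 6.60797) ≈ 1,277.86

1,278 units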